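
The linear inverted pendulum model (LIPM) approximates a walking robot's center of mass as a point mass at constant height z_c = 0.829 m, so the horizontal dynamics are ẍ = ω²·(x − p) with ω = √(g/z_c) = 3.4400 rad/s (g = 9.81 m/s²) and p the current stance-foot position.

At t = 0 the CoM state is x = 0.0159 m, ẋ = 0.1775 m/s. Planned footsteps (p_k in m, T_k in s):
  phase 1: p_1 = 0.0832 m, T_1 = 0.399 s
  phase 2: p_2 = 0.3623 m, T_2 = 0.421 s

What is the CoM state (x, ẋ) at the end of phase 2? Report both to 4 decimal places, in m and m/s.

x = -0.3997, ẋ = -2.3714

phase 1: p=0.0832, T=0.399, ωT=1.372560, cosh=2.099448, sinh=1.845990; start (x,ẋ)=(0.015900, 0.177500) → end (x,ẋ)=(0.037158, -0.054717)
phase 2: p=0.3623, T=0.421, ωT=1.448240, cosh=2.245301, sinh=2.010317; start (x,ẋ)=(0.037158, -0.054717) → end (x,ẋ)=(-0.399718, -2.371372)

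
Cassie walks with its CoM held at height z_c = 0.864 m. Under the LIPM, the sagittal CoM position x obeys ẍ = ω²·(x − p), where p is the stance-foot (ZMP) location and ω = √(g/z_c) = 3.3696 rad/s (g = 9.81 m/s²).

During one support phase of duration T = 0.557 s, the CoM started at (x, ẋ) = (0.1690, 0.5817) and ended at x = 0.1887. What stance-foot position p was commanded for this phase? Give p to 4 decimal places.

ωT = 3.3696·0.557 = 1.876867; cosh(ωT) = 3.343038, sinh(ωT) = 3.189969
x(T) = p + (x₀−p)·cosh(ωT) + (ẋ₀/ω)·sinh(ωT) ⇒ p·(1 − cosh) = x(T) − x₀·cosh − (ẋ₀/ω)·sinh
numerator   = 0.1887 − (0.1690)·3.343038 − (0.5817/3.3696)·3.189969 = -0.926963
denominator = 1 − 3.343038 = -2.343038
p = -0.926963 / -2.343038 = 0.3956

p = 0.3956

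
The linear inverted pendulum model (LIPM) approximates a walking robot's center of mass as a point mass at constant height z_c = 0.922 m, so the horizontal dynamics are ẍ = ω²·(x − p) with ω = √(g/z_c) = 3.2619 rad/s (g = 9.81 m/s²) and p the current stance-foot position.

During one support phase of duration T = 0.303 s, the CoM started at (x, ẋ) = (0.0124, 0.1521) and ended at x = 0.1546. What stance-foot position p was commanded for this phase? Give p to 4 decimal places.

ωT = 3.2619·0.303 = 0.988356; cosh(ωT) = 1.529501, sinh(ωT) = 1.157312
x(T) = p + (x₀−p)·cosh(ωT) + (ẋ₀/ω)·sinh(ωT) ⇒ p·(1 − cosh) = x(T) − x₀·cosh − (ẋ₀/ω)·sinh
numerator   = 0.1546 − (0.0124)·1.529501 − (0.1521/3.2619)·1.157312 = 0.081670
denominator = 1 − 1.529501 = -0.529501
p = 0.081670 / -0.529501 = -0.1542

p = -0.1542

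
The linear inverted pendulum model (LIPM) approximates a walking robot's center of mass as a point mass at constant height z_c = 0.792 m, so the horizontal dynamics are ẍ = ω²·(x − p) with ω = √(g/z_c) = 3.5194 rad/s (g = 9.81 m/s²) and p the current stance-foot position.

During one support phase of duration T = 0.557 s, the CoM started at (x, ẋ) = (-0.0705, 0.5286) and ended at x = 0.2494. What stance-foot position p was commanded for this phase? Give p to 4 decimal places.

ωT = 3.5194·0.557 = 1.960306; cosh(ωT) = 3.621157, sinh(ωT) = 3.480342
x(T) = p + (x₀−p)·cosh(ωT) + (ẋ₀/ω)·sinh(ωT) ⇒ p·(1 − cosh) = x(T) − x₀·cosh − (ẋ₀/ω)·sinh
numerator   = 0.2494 − (-0.0705)·3.621157 − (0.5286/3.5194)·3.480342 = -0.018042
denominator = 1 − 3.621157 = -2.621157
p = -0.018042 / -2.621157 = 0.0069

p = 0.0069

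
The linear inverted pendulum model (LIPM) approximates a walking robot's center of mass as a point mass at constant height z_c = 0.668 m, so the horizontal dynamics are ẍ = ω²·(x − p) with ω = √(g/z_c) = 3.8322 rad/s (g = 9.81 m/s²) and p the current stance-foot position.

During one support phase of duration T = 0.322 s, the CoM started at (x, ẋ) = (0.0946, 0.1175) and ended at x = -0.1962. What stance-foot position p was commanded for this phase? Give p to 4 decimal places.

p = 0.4874

ωT = 3.8322·0.322 = 1.233968; cosh(ωT) = 1.862984, sinh(ωT) = 1.571849
x(T) = p + (x₀−p)·cosh(ωT) + (ẋ₀/ω)·sinh(ωT) ⇒ p·(1 − cosh) = x(T) − x₀·cosh − (ẋ₀/ω)·sinh
numerator   = -0.1962 − (0.0946)·1.862984 − (0.1175/3.8322)·1.571849 = -0.420633
denominator = 1 − 1.862984 = -0.862984
p = -0.420633 / -0.862984 = 0.4874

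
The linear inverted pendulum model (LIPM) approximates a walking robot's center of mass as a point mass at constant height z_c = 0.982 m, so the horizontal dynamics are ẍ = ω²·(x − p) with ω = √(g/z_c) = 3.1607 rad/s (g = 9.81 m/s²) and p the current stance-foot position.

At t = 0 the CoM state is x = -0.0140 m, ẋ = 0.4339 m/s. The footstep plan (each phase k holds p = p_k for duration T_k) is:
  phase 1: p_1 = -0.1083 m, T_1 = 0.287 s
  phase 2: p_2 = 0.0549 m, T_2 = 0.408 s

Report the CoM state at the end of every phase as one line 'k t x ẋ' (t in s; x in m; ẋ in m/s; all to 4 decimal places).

phase 1: p=-0.1083, T=0.287, ωT=0.907121, cosh=1.440433, sinh=1.036748; start (x,ẋ)=(-0.014000, 0.433900) → end (x,ẋ)=(0.169857, 0.934010)
phase 2: p=0.0549, T=0.408, ωT=1.289566, cosh=1.953300, sinh=1.677909; start (x,ẋ)=(0.169857, 0.934010) → end (x,ẋ)=(0.775281, 2.434063)

1 0.2870 0.1699 0.9340
2 0.6950 0.7753 2.4341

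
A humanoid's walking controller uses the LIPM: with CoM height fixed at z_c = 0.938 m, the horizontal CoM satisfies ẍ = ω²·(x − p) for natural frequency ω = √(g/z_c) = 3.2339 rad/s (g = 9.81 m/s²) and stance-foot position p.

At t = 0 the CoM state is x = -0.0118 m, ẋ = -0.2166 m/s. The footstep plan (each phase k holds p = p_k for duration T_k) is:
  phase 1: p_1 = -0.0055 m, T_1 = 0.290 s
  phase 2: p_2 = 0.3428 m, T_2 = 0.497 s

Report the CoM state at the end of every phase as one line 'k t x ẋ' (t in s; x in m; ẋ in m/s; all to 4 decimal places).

phase 1: p=-0.0055, T=0.290, ωT=0.937831, cosh=1.472955, sinh=1.081479; start (x,ẋ)=(-0.011800, -0.216600) → end (x,ẋ)=(-0.087215, -0.341076)
phase 2: p=0.3428, T=0.497, ωT=1.607248, cosh=2.594751, sinh=2.394313; start (x,ẋ)=(-0.087215, -0.341076) → end (x,ẋ)=(-1.025507, -4.214598)

1 0.2900 -0.0872 -0.3411
2 0.7870 -1.0255 -4.2146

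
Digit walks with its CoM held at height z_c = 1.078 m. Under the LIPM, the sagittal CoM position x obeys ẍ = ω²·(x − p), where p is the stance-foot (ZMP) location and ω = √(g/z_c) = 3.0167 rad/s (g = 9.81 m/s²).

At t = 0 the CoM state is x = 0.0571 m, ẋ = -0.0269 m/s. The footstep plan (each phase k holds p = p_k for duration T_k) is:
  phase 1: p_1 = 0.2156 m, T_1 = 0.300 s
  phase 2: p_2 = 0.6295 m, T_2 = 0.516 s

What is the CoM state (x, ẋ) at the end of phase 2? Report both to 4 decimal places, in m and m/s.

x = -1.3834, ẋ = -5.7706

phase 1: p=0.2156, T=0.300, ωT=0.905010, cosh=1.438247, sinh=1.033709; start (x,ẋ)=(0.057100, -0.026900) → end (x,ẋ)=(-0.021580, -0.532954)
phase 2: p=0.6295, T=0.516, ωT=1.556617, cosh=2.476799, sinh=2.265951; start (x,ẋ)=(-0.021580, -0.532954) → end (x,ẋ)=(-1.383415, -5.770602)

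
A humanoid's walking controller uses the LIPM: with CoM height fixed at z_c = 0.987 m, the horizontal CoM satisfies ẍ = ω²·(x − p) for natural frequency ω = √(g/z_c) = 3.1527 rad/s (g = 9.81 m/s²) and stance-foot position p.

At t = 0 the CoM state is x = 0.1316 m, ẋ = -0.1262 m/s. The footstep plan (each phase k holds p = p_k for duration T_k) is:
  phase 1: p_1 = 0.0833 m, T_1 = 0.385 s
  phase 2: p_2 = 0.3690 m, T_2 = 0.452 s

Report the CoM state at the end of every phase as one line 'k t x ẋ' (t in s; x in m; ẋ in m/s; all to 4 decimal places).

phase 1: p=0.0833, T=0.385, ωT=1.213789, cosh=1.831643, sinh=1.534574; start (x,ẋ)=(0.131600, -0.126200) → end (x,ẋ)=(0.110341, 0.002524)
phase 2: p=0.3690, T=0.452, ωT=1.425020, cosh=2.199223, sinh=1.958720; start (x,ẋ)=(0.110341, 0.002524) → end (x,ẋ)=(-0.198281, -1.591736)

1 0.3850 0.1103 0.0025
2 0.8370 -0.1983 -1.5917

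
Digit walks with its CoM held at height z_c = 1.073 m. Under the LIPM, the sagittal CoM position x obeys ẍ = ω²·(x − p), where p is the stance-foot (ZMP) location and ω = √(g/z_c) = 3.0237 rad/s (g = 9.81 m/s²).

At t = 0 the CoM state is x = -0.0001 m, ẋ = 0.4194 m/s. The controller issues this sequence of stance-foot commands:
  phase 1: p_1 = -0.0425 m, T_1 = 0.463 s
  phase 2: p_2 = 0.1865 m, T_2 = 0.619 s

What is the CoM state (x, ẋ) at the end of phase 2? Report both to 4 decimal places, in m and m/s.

x = 1.8094, ẋ = 5.0247

phase 1: p=-0.0425, T=0.463, ωT=1.399973, cosh=2.150847, sinh=1.904244; start (x,ẋ)=(-0.000100, 0.419400) → end (x,ẋ)=(0.312823, 1.146199)
phase 2: p=0.1865, T=0.619, ωT=1.871670, cosh=3.326505, sinh=3.172638; start (x,ẋ)=(0.312823, 1.146199) → end (x,ẋ)=(1.809370, 5.024661)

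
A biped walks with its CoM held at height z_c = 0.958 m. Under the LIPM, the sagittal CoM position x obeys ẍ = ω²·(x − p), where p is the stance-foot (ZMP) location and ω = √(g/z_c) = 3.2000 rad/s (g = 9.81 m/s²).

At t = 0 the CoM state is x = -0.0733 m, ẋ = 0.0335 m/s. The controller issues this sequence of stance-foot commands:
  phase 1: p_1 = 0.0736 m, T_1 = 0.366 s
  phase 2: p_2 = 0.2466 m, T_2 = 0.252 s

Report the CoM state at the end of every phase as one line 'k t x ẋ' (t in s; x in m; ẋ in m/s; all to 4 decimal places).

1 0.3660 -0.1708 -0.6261
2 0.6180 -0.4895 -2.0388

phase 1: p=0.0736, T=0.366, ωT=1.171200, cosh=1.767928, sinh=1.457933; start (x,ẋ)=(-0.073300, 0.033500) → end (x,ẋ)=(-0.170846, -0.626120)
phase 2: p=0.2466, T=0.252, ωT=0.806400, cosh=1.343146, sinh=0.896684; start (x,ẋ)=(-0.170846, -0.626120) → end (x,ẋ)=(-0.489538, -2.038785)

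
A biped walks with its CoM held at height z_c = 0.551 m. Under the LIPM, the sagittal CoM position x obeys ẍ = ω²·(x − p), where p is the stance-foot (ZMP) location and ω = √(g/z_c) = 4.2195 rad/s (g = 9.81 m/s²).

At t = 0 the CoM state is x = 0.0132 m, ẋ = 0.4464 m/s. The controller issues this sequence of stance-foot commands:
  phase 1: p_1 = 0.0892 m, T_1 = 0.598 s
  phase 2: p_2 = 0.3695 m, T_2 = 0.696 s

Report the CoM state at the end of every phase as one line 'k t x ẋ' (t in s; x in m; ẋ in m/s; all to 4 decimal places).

1 0.5980 0.2677 0.8146
2 1.2940 1.2216 3.6614

phase 1: p=0.0892, T=0.598, ωT=2.523261, cosh=6.274695, sinh=6.194497; start (x,ẋ)=(0.013200, 0.446400) → end (x,ẋ)=(0.267667, 0.814560)
phase 2: p=0.3695, T=0.696, ωT=2.936772, cosh=9.453961, sinh=9.400924; start (x,ẋ)=(0.267667, 0.814560) → end (x,ẋ)=(1.221592, 3.661392)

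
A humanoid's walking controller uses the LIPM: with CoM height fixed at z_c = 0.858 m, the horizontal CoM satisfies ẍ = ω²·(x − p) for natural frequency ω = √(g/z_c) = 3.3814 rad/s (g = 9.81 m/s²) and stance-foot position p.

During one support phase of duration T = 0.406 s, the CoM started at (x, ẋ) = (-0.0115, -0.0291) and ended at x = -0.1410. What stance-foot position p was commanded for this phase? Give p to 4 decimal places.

ωT = 3.3814·0.406 = 1.372848; cosh(ωT) = 2.099980, sinh(ωT) = 1.846596
x(T) = p + (x₀−p)·cosh(ωT) + (ẋ₀/ω)·sinh(ωT) ⇒ p·(1 − cosh) = x(T) − x₀·cosh − (ẋ₀/ω)·sinh
numerator   = -0.1410 − (-0.0115)·2.099980 − (-0.0291/3.3814)·1.846596 = -0.100959
denominator = 1 − 2.099980 = -1.099980
p = -0.100959 / -1.099980 = 0.0918

p = 0.0918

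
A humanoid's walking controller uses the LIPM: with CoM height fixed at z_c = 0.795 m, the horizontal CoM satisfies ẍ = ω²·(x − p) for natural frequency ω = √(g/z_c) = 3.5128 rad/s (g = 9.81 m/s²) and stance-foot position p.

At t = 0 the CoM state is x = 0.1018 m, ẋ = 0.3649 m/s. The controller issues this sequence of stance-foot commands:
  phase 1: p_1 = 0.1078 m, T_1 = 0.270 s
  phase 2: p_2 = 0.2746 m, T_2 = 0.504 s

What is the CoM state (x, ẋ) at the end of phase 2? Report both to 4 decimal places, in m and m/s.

x = 0.5090, ẋ = 0.9487

phase 1: p=0.1078, T=0.270, ωT=0.948456, cosh=1.484530, sinh=1.097191; start (x,ẋ)=(0.101800, 0.364900) → end (x,ẋ)=(0.212866, 0.518580)
phase 2: p=0.2746, T=0.504, ωT=1.770451, cosh=3.021880, sinh=2.851623; start (x,ẋ)=(0.212866, 0.518580) → end (x,ẋ)=(0.509020, 0.948684)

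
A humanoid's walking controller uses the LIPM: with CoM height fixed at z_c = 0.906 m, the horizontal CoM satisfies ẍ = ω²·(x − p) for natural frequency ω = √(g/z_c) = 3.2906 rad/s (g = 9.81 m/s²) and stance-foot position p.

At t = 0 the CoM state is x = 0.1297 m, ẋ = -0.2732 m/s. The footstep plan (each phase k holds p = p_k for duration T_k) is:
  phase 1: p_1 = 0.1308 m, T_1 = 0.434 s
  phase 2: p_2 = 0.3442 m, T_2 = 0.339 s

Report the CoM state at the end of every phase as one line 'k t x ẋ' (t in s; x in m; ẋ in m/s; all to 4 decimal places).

phase 1: p=0.1308, T=0.434, ωT=1.428120, cosh=2.205306, sinh=1.965547; start (x,ẋ)=(0.129700, -0.273200) → end (x,ẋ)=(-0.034814, -0.609604)
phase 2: p=0.3442, T=0.339, ωT=1.115513, cosh=1.689441, sinh=1.361694; start (x,ẋ)=(-0.034814, -0.609604) → end (x,ẋ)=(-0.548384, -2.728172)

1 0.4340 -0.0348 -0.6096
2 0.7730 -0.5484 -2.7282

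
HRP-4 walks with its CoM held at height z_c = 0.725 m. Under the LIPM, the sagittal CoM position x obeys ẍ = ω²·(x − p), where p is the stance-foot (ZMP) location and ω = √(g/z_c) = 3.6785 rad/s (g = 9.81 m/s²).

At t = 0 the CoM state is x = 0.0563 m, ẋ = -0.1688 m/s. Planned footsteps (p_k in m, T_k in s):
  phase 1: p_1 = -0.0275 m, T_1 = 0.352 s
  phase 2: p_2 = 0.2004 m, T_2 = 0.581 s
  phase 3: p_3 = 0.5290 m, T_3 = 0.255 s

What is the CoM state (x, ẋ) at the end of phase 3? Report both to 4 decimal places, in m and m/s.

phase 1: p=-0.0275, T=0.352, ωT=1.294832, cosh=1.962163, sinh=1.688219; start (x,ẋ)=(0.056300, -0.168800) → end (x,ẋ)=(0.059460, 0.189194)
phase 2: p=0.2004, T=0.581, ωT=2.137208, cosh=4.296864, sinh=4.178880; start (x,ẋ)=(0.059460, 0.189194) → end (x,ẋ)=(-0.190271, -1.353591)
phase 3: p=0.5290, T=0.255, ωT=0.938018, cosh=1.473157, sinh=1.081754; start (x,ẋ)=(-0.190271, -1.353591) → end (x,ẋ)=(-0.928656, -4.856197)

x = -0.9287, ẋ = -4.8562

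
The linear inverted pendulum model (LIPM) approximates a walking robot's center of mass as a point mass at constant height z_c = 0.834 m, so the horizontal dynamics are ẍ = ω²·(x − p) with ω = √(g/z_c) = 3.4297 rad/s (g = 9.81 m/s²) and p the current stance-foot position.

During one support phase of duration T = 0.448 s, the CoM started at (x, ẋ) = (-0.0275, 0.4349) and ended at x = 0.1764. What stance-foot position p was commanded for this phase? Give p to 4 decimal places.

ωT = 3.4297·0.448 = 1.536506; cosh(ωT) = 2.431725, sinh(ωT) = 2.216594
x(T) = p + (x₀−p)·cosh(ωT) + (ẋ₀/ω)·sinh(ωT) ⇒ p·(1 − cosh) = x(T) − x₀·cosh − (ẋ₀/ω)·sinh
numerator   = 0.1764 − (-0.0275)·2.431725 − (0.4349/3.4297)·2.216594 = -0.037801
denominator = 1 − 2.431725 = -1.431725
p = -0.037801 / -1.431725 = 0.0264

p = 0.0264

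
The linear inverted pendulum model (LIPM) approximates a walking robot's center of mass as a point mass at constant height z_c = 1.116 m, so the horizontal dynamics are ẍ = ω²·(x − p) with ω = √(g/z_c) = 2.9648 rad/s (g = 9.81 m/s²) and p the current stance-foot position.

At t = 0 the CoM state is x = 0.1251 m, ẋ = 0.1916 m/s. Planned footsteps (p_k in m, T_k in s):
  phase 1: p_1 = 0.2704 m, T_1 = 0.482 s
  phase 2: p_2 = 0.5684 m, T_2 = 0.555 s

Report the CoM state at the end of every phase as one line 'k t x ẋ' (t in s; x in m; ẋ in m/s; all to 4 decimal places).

1 0.4820 0.0769 -0.4247
2 1.0370 -1.1104 -4.7781

phase 1: p=0.2704, T=0.482, ωT=1.429034, cosh=2.207102, sinh=1.967561; start (x,ẋ)=(0.125100, 0.191600) → end (x,ẋ)=(0.076862, -0.424716)
phase 2: p=0.5684, T=0.555, ωT=1.645464, cosh=2.688169, sinh=2.495246; start (x,ẋ)=(0.076862, -0.424716) → end (x,ẋ)=(-1.110389, -4.778062)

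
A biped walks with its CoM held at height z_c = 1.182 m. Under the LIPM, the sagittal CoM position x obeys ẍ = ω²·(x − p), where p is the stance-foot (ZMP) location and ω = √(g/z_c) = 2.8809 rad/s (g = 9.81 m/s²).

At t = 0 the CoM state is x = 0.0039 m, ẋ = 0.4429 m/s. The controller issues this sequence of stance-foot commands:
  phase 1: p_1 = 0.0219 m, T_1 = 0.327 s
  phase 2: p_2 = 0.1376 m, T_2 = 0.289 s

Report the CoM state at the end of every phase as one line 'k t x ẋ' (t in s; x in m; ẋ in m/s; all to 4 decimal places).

phase 1: p=0.0219, T=0.327, ωT=0.942054, cosh=1.477536, sinh=1.087710; start (x,ẋ)=(0.003900, 0.442900) → end (x,ẋ)=(0.162525, 0.597996)
phase 2: p=0.1376, T=0.289, ωT=0.832580, cosh=1.367085, sinh=0.932159; start (x,ẋ)=(0.162525, 0.597996) → end (x,ẋ)=(0.365166, 0.884447)

1 0.3270 0.1625 0.5980
2 0.6160 0.3652 0.8844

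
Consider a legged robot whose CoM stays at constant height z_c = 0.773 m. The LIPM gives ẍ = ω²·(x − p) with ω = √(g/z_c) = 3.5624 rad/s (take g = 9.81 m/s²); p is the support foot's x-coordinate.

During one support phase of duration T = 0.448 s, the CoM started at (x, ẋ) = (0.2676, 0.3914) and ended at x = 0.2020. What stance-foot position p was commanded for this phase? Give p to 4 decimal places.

p = 0.4752

ωT = 3.5624·0.448 = 1.595955; cosh(ωT) = 2.567877, sinh(ωT) = 2.365162
x(T) = p + (x₀−p)·cosh(ωT) + (ẋ₀/ω)·sinh(ωT) ⇒ p·(1 − cosh) = x(T) − x₀·cosh − (ẋ₀/ω)·sinh
numerator   = 0.2020 − (0.2676)·2.567877 − (0.3914/3.5624)·2.365162 = -0.745024
denominator = 1 − 2.567877 = -1.567877
p = -0.745024 / -1.567877 = 0.4752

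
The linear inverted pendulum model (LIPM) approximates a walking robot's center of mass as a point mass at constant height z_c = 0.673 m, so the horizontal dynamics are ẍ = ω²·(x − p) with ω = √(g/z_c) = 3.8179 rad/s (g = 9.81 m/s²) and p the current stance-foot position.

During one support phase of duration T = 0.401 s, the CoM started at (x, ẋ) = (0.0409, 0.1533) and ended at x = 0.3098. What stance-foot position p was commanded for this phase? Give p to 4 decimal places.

ωT = 3.8179·0.401 = 1.530978; cosh(ωT) = 2.419510, sinh(ωT) = 2.203186
x(T) = p + (x₀−p)·cosh(ωT) + (ẋ₀/ω)·sinh(ωT) ⇒ p·(1 − cosh) = x(T) − x₀·cosh − (ẋ₀/ω)·sinh
numerator   = 0.3098 − (0.0409)·2.419510 − (0.1533/3.8179)·2.203186 = 0.122378
denominator = 1 − 2.419510 = -1.419510
p = 0.122378 / -1.419510 = -0.0862

p = -0.0862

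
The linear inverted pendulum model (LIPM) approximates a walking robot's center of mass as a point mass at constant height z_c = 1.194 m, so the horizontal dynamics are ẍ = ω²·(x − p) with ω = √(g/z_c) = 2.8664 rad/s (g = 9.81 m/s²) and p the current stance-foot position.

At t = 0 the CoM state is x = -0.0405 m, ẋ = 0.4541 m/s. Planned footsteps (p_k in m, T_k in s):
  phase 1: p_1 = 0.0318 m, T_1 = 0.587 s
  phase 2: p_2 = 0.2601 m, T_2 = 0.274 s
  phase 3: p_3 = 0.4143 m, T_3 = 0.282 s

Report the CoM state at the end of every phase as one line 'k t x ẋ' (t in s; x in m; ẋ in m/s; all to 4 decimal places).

phase 1: p=0.0318, T=0.587, ωT=1.682577, cosh=2.782647, sinh=2.596753; start (x,ẋ)=(-0.040500, 0.454100) → end (x,ẋ)=(0.241997, 0.725447)
phase 2: p=0.2601, T=0.274, ωT=0.785394, cosh=1.324605, sinh=0.868665; start (x,ẋ)=(0.241997, 0.725447) → end (x,ẋ)=(0.455968, 0.915855)
phase 3: p=0.4143, T=0.282, ωT=0.808325, cosh=1.344875, sinh=0.899271; start (x,ẋ)=(0.455968, 0.915855) → end (x,ẋ)=(0.757667, 1.339115)

1 0.5870 0.2420 0.7254
2 0.8610 0.4560 0.9159
3 1.1430 0.7577 1.3391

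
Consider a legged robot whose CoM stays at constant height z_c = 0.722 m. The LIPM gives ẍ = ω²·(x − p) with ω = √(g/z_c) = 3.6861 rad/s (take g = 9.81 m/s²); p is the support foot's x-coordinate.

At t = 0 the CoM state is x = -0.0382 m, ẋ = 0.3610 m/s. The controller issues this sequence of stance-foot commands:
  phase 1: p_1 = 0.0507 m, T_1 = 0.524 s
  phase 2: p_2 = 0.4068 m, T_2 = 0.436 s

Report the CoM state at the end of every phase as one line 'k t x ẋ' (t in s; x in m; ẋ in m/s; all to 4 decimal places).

1 0.5240 0.0683 0.1648
2 0.9600 -0.3643 -2.5592

phase 1: p=0.0507, T=0.524, ωT=1.931516, cosh=3.522447, sinh=3.377519; start (x,ẋ)=(-0.038200, 0.361000) → end (x,ẋ)=(0.068333, 0.164810)
phase 2: p=0.4068, T=0.436, ωT=1.607140, cosh=2.594491, sinh=2.394031; start (x,ẋ)=(0.068333, 0.164810) → end (x,ẋ)=(-0.364309, -2.559247)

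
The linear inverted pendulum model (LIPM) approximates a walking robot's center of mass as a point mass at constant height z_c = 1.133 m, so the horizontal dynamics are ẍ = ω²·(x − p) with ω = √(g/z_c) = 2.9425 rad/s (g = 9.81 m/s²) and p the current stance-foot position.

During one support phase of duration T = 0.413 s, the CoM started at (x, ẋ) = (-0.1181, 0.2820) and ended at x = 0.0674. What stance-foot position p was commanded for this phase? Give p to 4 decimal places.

ωT = 2.9425·0.413 = 1.215252; cosh(ωT) = 1.833890, sinh(ωT) = 1.537255
x(T) = p + (x₀−p)·cosh(ωT) + (ẋ₀/ω)·sinh(ωT) ⇒ p·(1 − cosh) = x(T) − x₀·cosh − (ẋ₀/ω)·sinh
numerator   = 0.0674 − (-0.1181)·1.833890 − (0.2820/2.9425)·1.537255 = 0.136657
denominator = 1 − 1.833890 = -0.833890
p = 0.136657 / -0.833890 = -0.1639

p = -0.1639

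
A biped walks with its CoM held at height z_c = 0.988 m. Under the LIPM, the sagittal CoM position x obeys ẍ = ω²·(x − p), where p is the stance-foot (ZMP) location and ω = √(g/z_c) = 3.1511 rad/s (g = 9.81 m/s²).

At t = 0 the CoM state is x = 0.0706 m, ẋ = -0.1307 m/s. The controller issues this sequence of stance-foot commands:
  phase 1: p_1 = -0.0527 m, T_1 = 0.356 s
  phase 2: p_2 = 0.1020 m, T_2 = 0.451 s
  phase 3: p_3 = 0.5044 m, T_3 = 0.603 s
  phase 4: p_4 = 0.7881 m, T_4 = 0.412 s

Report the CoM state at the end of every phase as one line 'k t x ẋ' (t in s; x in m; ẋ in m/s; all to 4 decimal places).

phase 1: p=-0.0527, T=0.356, ωT=1.121792, cosh=1.698023, sinh=1.372327; start (x,ẋ)=(0.070600, -0.130700) → end (x,ẋ)=(0.099745, 0.311260)
phase 2: p=0.1020, T=0.451, ωT=1.421146, cosh=2.191651, sinh=1.950214; start (x,ẋ)=(0.099745, 0.311260) → end (x,ẋ)=(0.289697, 0.668317)
phase 3: p=0.5044, T=0.603, ωT=1.900113, cosh=3.418102, sinh=3.268550; start (x,ẋ)=(0.289697, 0.668317) → end (x,ẋ)=(0.463751, 0.073037)
phase 4: p=0.7881, T=0.412, ωT=1.298253, cosh=1.967951, sinh=1.694942; start (x,ẋ)=(0.463751, 0.073037) → end (x,ẋ)=(0.189083, -1.588594)

1 0.3560 0.0997 0.3113
2 0.8070 0.2897 0.6683
3 1.4100 0.4638 0.0730
4 1.8220 0.1891 -1.5886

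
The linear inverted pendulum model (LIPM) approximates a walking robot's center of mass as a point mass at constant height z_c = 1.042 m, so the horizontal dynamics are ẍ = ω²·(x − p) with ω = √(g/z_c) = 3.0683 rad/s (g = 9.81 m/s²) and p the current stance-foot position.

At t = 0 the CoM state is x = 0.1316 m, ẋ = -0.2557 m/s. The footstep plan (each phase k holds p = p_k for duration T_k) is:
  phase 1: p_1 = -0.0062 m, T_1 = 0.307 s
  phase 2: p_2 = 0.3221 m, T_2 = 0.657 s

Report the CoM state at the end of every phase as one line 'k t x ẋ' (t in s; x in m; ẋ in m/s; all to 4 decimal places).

1 0.3070 0.1068 0.0821
2 0.9640 -0.4020 -2.1227

phase 1: p=-0.0062, T=0.307, ωT=0.941968, cosh=1.477442, sinh=1.087582; start (x,ẋ)=(0.131600, -0.255700) → end (x,ẋ)=(0.106757, 0.082061)
phase 2: p=0.3221, T=0.657, ωT=2.015873, cosh=3.820242, sinh=3.687038; start (x,ẋ)=(0.106757, 0.082061) → end (x,ẋ)=(-0.401955, -2.122674)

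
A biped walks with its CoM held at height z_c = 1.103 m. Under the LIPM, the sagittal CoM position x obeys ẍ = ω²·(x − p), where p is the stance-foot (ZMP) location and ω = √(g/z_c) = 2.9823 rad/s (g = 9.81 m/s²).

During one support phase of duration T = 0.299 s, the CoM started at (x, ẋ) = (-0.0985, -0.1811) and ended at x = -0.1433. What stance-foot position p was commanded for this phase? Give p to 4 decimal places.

ωT = 2.9823·0.299 = 0.891708; cosh(ωT) = 1.424623, sinh(ωT) = 1.014668
x(T) = p + (x₀−p)·cosh(ωT) + (ẋ₀/ω)·sinh(ωT) ⇒ p·(1 − cosh) = x(T) − x₀·cosh − (ẋ₀/ω)·sinh
numerator   = -0.1433 − (-0.0985)·1.424623 − (-0.1811/2.9823)·1.014668 = 0.058641
denominator = 1 − 1.424623 = -0.424623
p = 0.058641 / -0.424623 = -0.1381

p = -0.1381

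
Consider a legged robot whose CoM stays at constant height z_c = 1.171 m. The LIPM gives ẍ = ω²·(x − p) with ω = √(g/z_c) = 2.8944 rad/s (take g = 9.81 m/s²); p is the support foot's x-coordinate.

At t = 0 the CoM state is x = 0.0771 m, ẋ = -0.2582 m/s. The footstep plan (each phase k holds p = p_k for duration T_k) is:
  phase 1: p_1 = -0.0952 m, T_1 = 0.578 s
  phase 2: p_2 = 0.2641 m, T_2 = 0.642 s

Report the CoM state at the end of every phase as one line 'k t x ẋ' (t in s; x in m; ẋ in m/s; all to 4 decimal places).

1 0.5780 0.1507 0.5697
2 1.2200 0.5073 0.8441

phase 1: p=-0.0952, T=0.578, ωT=1.672963, cosh=2.757811, sinh=2.570121; start (x,ẋ)=(0.077100, -0.258200) → end (x,ẋ)=(0.150699, 0.569666)
phase 2: p=0.2641, T=0.642, ωT=1.858205, cosh=3.284084, sinh=3.128131; start (x,ẋ)=(0.150699, 0.569666) → end (x,ẋ)=(0.507349, 0.844088)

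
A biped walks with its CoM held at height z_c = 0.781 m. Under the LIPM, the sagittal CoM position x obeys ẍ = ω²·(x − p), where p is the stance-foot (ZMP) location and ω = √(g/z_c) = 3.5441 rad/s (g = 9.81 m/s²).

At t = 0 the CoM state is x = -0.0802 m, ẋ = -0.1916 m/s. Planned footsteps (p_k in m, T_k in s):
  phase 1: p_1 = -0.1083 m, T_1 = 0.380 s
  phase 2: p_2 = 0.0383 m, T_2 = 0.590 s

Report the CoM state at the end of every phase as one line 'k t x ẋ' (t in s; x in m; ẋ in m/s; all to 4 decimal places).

1 0.3800 -0.1475 -0.2148
2 0.9700 -0.9666 -3.5066

phase 1: p=-0.1083, T=0.380, ωT=1.346758, cosh=2.052511, sinh=1.792429; start (x,ẋ)=(-0.080200, -0.191600) → end (x,ẋ)=(-0.147526, -0.214755)
phase 2: p=0.0383, T=0.590, ωT=2.091019, cosh=4.108360, sinh=3.984798; start (x,ẋ)=(-0.147526, -0.214755) → end (x,ẋ)=(-0.966599, -3.506623)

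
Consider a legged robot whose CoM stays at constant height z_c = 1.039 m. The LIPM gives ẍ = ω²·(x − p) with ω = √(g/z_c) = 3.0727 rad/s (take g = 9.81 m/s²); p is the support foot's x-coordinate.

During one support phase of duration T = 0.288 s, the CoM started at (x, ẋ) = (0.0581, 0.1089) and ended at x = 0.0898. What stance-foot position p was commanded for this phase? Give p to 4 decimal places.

p = 0.0675

ωT = 3.0727·0.288 = 0.884938; cosh(ωT) = 1.417787, sinh(ωT) = 1.005047
x(T) = p + (x₀−p)·cosh(ωT) + (ẋ₀/ω)·sinh(ωT) ⇒ p·(1 − cosh) = x(T) − x₀·cosh − (ẋ₀/ω)·sinh
numerator   = 0.0898 − (0.0581)·1.417787 − (0.1089/3.0727)·1.005047 = -0.028193
denominator = 1 − 1.417787 = -0.417787
p = -0.028193 / -0.417787 = 0.0675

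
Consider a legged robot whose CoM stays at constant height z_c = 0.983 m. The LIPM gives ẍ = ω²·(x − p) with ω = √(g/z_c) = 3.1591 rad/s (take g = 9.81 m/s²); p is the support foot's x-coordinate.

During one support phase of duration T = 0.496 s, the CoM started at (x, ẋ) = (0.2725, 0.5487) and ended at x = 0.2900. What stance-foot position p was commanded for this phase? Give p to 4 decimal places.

p = 0.5261

ωT = 3.1591·0.496 = 1.566914; cosh(ωT) = 2.500262, sinh(ωT) = 2.291574
x(T) = p + (x₀−p)·cosh(ωT) + (ẋ₀/ω)·sinh(ωT) ⇒ p·(1 − cosh) = x(T) − x₀·cosh − (ẋ₀/ω)·sinh
numerator   = 0.2900 − (0.2725)·2.500262 − (0.5487/3.1591)·2.291574 = -0.789342
denominator = 1 − 2.500262 = -1.500262
p = -0.789342 / -1.500262 = 0.5261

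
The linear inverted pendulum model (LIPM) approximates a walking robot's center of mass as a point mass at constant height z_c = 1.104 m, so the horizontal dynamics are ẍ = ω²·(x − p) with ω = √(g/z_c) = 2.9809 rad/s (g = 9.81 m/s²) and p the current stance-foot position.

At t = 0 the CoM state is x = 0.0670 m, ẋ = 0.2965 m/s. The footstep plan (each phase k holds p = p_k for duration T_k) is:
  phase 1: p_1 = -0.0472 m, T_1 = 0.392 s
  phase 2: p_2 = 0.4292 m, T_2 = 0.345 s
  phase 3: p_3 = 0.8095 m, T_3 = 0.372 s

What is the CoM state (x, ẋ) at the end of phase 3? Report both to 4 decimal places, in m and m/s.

phase 1: p=-0.0472, T=0.392, ωT=1.168513, cosh=1.764017, sinh=1.453188; start (x,ẋ)=(0.067000, 0.296500) → end (x,ẋ)=(0.298794, 1.017723)
phase 2: p=0.4292, T=0.345, ωT=1.028410, cosh=1.577096, sinh=1.219521; start (x,ẋ)=(0.298794, 1.017723) → end (x,ẋ)=(0.639900, 1.130988)
phase 3: p=0.8095, T=0.372, ωT=1.108895, cosh=1.680465, sinh=1.350542; start (x,ẋ)=(0.639900, 1.130988) → end (x,ẋ)=(1.036905, 1.217806)

x = 1.0369, ẋ = 1.2178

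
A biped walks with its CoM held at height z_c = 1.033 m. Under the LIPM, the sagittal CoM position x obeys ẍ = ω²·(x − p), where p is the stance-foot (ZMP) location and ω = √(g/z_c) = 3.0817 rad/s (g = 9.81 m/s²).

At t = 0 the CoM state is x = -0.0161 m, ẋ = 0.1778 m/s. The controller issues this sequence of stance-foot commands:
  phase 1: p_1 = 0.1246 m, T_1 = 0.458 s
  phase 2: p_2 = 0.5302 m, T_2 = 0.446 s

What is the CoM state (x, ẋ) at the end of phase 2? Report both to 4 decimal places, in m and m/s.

phase 1: p=0.1246, T=0.458, ωT=1.411419, cosh=2.172784, sinh=1.928986; start (x,ẋ)=(-0.016100, 0.177800) → end (x,ẋ)=(-0.069817, -0.450078)
phase 2: p=0.5302, T=0.446, ωT=1.374438, cosh=2.102919, sinh=1.849937; start (x,ẋ)=(-0.069817, -0.450078) → end (x,ẋ)=(-1.001768, -4.367145)

x = -1.0018, ẋ = -4.3671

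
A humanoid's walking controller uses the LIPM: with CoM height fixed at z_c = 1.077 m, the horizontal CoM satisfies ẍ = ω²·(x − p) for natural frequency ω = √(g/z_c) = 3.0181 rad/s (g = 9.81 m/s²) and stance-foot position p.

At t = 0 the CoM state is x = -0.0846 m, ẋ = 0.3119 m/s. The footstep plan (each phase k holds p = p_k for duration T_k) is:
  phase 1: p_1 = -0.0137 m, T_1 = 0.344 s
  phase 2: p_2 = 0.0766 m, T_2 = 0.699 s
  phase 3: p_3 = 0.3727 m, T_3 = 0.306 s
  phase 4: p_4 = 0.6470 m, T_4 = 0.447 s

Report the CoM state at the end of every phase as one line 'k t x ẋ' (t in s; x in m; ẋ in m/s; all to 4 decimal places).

1 0.3440 0.0013 0.2314
2 1.0430 0.0729 0.0443
3 1.3490 -0.0488 -0.8952
4 1.7960 -1.3171 -5.6152

phase 1: p=-0.0137, T=0.344, ωT=1.038226, cosh=1.589143, sinh=1.235061; start (x,ẋ)=(-0.084600, 0.311900) → end (x,ẋ)=(0.001265, 0.231371)
phase 2: p=0.0766, T=0.699, ωT=2.109652, cosh=4.183325, sinh=4.062045; start (x,ẋ)=(0.001265, 0.231371) → end (x,ẋ)=(0.072850, 0.044318)
phase 3: p=0.3727, T=0.306, ωT=0.923539, cosh=1.457648, sinh=1.060537; start (x,ẋ)=(0.072850, 0.044318) → end (x,ẋ)=(-0.048803, -0.895162)
phase 4: p=0.6470, T=0.447, ωT=1.349091, cosh=2.056698, sinh=1.797222; start (x,ẋ)=(-0.048803, -0.895162) → end (x,ẋ)=(-1.317108, -5.615247)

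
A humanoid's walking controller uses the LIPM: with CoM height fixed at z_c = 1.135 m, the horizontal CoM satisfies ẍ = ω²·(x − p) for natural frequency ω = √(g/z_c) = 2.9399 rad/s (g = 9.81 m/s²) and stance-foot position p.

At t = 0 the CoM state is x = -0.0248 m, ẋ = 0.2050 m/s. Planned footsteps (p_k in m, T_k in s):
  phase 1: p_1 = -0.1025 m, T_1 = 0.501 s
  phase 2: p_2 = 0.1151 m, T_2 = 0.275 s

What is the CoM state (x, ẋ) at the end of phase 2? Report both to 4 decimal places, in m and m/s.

x = 0.5445, ẋ = 1.5450

phase 1: p=-0.1025, T=0.501, ωT=1.472890, cosh=2.295542, sinh=2.066280; start (x,ẋ)=(-0.024800, 0.205000) → end (x,ẋ)=(0.219946, 0.942587)
phase 2: p=0.1151, T=0.275, ωT=0.808473, cosh=1.345008, sinh=0.899469; start (x,ẋ)=(0.219946, 0.942587) → end (x,ẋ)=(0.544505, 1.545036)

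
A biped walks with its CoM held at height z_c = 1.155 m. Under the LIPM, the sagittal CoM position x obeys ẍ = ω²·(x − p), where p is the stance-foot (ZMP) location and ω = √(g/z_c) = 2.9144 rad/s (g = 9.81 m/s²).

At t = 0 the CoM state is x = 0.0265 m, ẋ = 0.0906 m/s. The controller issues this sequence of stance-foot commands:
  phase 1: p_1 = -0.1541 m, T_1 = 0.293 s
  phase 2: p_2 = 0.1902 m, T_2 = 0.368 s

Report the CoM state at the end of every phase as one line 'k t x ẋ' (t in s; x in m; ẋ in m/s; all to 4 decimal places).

phase 1: p=-0.1541, T=0.293, ωT=0.853919, cosh=1.387289, sinh=0.961546; start (x,ẋ)=(0.026500, 0.090600) → end (x,ẋ)=(0.126336, 0.631789)
phase 2: p=0.1902, T=0.368, ωT=1.072499, cosh=1.632414, sinh=1.290261; start (x,ẋ)=(0.126336, 0.631789) → end (x,ẋ)=(0.365653, 0.791190)

1 0.2930 0.1263 0.6318
2 0.6610 0.3657 0.7912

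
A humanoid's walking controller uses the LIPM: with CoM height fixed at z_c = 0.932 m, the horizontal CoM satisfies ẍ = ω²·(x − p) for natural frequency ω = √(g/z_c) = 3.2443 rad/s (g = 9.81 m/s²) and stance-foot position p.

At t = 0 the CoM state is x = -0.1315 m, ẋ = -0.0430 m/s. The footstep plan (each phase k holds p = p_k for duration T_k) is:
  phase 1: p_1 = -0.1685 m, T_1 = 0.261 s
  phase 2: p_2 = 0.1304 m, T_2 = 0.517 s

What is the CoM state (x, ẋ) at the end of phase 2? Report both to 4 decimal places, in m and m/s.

x = -0.5471, ẋ = -2.0298

phase 1: p=-0.1685, T=0.261, ωT=0.846762, cosh=1.380443, sinh=0.951642; start (x,ẋ)=(-0.131500, -0.043000) → end (x,ẋ)=(-0.130037, 0.054875)
phase 2: p=0.1304, T=0.517, ωT=1.677303, cosh=2.768991, sinh=2.582114; start (x,ẋ)=(-0.130037, 0.054875) → end (x,ẋ)=(-0.547072, -2.029769)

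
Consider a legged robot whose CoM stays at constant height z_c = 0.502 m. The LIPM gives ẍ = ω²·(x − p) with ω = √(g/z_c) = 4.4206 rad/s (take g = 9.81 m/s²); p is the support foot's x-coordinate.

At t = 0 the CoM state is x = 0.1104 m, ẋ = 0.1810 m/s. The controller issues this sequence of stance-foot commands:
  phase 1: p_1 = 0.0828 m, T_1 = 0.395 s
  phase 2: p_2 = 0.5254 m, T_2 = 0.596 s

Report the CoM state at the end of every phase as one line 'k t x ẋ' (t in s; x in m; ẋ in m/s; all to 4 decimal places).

phase 1: p=0.0828, T=0.395, ωT=1.746137, cosh=2.953431, sinh=2.778984; start (x,ẋ)=(0.110400, 0.181000) → end (x,ẋ)=(0.278099, 0.873631)
phase 2: p=0.5254, T=0.596, ωT=2.634678, cosh=7.005280, sinh=6.933538; start (x,ẋ)=(0.278099, 0.873631) → end (x,ẋ)=(0.163245, -1.459836)

1 0.3950 0.2781 0.8736
2 0.9910 0.1632 -1.4598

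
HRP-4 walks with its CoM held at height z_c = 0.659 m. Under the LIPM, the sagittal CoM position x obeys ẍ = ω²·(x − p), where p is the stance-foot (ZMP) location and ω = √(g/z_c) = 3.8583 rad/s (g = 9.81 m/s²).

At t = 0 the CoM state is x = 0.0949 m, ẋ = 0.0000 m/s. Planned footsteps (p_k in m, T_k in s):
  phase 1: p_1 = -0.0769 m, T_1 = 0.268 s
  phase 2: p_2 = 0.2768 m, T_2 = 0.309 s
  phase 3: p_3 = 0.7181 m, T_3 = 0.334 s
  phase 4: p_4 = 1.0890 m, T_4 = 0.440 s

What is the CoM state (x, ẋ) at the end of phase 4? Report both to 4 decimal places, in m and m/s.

x = -0.1177, ẋ = -4.2905

phase 1: p=-0.0769, T=0.268, ωT=1.034024, cosh=1.583967, sinh=1.228394; start (x,ẋ)=(0.094900, 0.000000) → end (x,ẋ)=(0.195226, 0.814248)
phase 2: p=0.2768, T=0.309, ωT=1.192215, cosh=1.798959, sinh=1.495410; start (x,ẋ)=(0.195226, 0.814248) → end (x,ẋ)=(0.445640, 0.994136)
phase 3: p=0.7181, T=0.334, ωT=1.288672, cosh=1.951801, sinh=1.676165; start (x,ẋ)=(0.445640, 0.994136) → end (x,ẋ)=(0.618194, 0.178313)
phase 4: p=1.0890, T=0.440, ωT=1.697652, cosh=2.822111, sinh=2.638998; start (x,ẋ)=(0.618194, 0.178313) → end (x,ẋ)=(-0.117703, -4.290545)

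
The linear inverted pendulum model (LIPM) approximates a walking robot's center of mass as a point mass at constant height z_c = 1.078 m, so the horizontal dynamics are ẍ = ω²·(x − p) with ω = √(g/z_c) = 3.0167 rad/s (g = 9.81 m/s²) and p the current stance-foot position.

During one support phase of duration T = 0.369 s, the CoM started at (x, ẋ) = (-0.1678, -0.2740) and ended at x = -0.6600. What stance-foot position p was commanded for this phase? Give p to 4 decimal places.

p = 0.3697

ωT = 3.0167·0.369 = 1.113162; cosh(ωT) = 1.686244, sinh(ωT) = 1.357725
x(T) = p + (x₀−p)·cosh(ωT) + (ẋ₀/ω)·sinh(ωT) ⇒ p·(1 − cosh) = x(T) − x₀·cosh − (ẋ₀/ω)·sinh
numerator   = -0.6600 − (-0.1678)·1.686244 − (-0.2740/3.0167)·1.357725 = -0.253729
denominator = 1 − 1.686244 = -0.686244
p = -0.253729 / -0.686244 = 0.3697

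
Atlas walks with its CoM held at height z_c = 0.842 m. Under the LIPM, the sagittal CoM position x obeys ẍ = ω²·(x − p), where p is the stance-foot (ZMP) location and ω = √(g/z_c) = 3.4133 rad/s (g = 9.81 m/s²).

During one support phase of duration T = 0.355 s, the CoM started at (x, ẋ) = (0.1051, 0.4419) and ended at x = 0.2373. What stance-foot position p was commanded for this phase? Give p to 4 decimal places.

ωT = 3.4133·0.355 = 1.211721; cosh(ωT) = 1.828474, sinh(ωT) = 1.530789
x(T) = p + (x₀−p)·cosh(ωT) + (ẋ₀/ω)·sinh(ωT) ⇒ p·(1 − cosh) = x(T) − x₀·cosh − (ẋ₀/ω)·sinh
numerator   = 0.2373 − (0.1051)·1.828474 − (0.4419/3.4133)·1.530789 = -0.153055
denominator = 1 − 1.828474 = -0.828474
p = -0.153055 / -0.828474 = 0.1847

p = 0.1847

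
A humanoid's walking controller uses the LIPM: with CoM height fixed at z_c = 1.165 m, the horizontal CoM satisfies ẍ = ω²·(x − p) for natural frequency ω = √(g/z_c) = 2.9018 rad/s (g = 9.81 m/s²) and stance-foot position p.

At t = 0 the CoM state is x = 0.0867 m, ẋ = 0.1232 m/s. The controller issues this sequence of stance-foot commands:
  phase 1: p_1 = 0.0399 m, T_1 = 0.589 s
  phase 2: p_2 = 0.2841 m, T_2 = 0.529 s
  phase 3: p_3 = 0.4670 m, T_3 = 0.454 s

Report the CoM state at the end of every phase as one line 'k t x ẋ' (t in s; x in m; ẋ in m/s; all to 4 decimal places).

1 0.5890 0.2868 0.7143
2 1.1180 0.8355 1.7522
3 1.5720 2.2507 5.3587

phase 1: p=0.0399, T=0.589, ωT=1.709160, cosh=2.852669, sinh=2.671651; start (x,ẋ)=(0.086700, 0.123200) → end (x,ẋ)=(0.286834, 0.714270)
phase 2: p=0.2841, T=0.529, ωT=1.535052, cosh=2.428506, sinh=2.213062; start (x,ẋ)=(0.286834, 0.714270) → end (x,ẋ)=(0.835478, 1.752165)
phase 3: p=0.4670, T=0.454, ωT=1.317417, cosh=2.000796, sinh=1.732970; start (x,ẋ)=(0.835478, 1.752165) → end (x,ẋ)=(2.250651, 5.358700)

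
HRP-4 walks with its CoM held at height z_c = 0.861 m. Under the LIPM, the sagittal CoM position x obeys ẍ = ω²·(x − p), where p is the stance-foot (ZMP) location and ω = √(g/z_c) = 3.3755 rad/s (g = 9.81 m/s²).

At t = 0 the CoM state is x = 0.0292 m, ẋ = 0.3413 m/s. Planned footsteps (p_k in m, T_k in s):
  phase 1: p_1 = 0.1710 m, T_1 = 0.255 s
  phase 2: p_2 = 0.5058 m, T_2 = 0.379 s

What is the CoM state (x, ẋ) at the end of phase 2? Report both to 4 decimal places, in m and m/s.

x = -0.3297, ẋ = -2.4092

phase 1: p=0.1710, T=0.255, ωT=0.860753, cosh=1.393892, sinh=0.971048; start (x,ẋ)=(0.029200, 0.341300) → end (x,ẋ)=(0.071530, 0.010947)
phase 2: p=0.5058, T=0.379, ωT=1.279315, cosh=1.936202, sinh=1.657974; start (x,ẋ)=(0.071530, 0.010947) → end (x,ẋ)=(-0.329658, -2.409193)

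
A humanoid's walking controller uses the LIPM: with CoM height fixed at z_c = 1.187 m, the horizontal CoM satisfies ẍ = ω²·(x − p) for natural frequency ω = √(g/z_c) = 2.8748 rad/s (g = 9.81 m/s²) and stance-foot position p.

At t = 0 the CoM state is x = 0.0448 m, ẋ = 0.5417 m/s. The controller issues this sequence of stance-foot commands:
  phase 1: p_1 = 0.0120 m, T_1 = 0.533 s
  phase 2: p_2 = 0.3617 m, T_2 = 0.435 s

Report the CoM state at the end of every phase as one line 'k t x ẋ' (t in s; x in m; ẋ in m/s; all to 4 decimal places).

phase 1: p=0.0120, T=0.533, ωT=1.532268, cosh=2.422355, sinh=2.206310; start (x,ẋ)=(0.044800, 0.541700) → end (x,ẋ)=(0.507189, 1.520230)
phase 2: p=0.3617, T=0.435, ωT=1.250538, cosh=1.889286, sinh=1.602935; start (x,ẋ)=(0.507189, 1.520230) → end (x,ẋ)=(1.484223, 3.542581)

1 0.5330 0.5072 1.5202
2 0.9680 1.4842 3.5426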